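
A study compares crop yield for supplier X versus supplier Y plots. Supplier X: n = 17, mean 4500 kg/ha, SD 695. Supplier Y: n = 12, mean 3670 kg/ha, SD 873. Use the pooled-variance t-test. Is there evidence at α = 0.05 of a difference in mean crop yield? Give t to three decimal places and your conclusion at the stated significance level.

t = 2.850; reject H0

Let group 1 = supplier X, group 2 = supplier Y. H0: μ_1 = μ_2; H1: μ_1 ≠ μ_2 (two-sample pooled-variance t-test, two-sided).
s_p² = [(17−1)·695² + (12−1)·873²]/(17+12−2) = 596734
t = (4500 − 3670)/√[596734·(1/17 + 1/12)] = 2.850
df = n₁ + n₂ − 2 = 27
Two-sided p-value ≈ 0.0083
Since p ≈ 0.0083 < α = 0.05, reject H0; the evidence is statistically significant.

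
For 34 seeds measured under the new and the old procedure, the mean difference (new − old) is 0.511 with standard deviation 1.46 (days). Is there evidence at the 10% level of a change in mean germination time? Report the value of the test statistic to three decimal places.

H0: μ_d = 0; H1: μ_d ≠ 0 (paired t-test on the differences, two-sided).
t = d̄/(s_d/√n) = 0.511/(1.46/√34) = 2.041
df = n − 1 = 33
Two-sided p-value ≈ 0.0493
Since p ≈ 0.0493 < α = 0.1, reject H0; the evidence is statistically significant.

2.041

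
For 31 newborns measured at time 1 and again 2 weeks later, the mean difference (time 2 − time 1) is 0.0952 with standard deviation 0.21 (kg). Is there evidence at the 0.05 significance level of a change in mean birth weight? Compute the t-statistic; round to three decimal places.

H0: μ_d = 0; H1: μ_d ≠ 0 (paired t-test on the differences, two-sided).
t = d̄/(s_d/√n) = 0.0952/(0.21/√31) = 2.524
df = n − 1 = 30
Two-sided p-value ≈ 0.017
Since p ≈ 0.017 < α = 0.05, reject H0; the data support H1.

2.524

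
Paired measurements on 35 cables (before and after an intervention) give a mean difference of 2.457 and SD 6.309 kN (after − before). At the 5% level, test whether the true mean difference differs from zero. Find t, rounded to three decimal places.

2.304

H0: μ_d = 0; H1: μ_d ≠ 0 (paired t-test on the differences, two-sided).
t = d̄/(s_d/√n) = 2.457/(6.309/√35) = 2.304
df = n − 1 = 34
Two-sided p-value ≈ 0.0275
Since p ≈ 0.0275 < α = 0.05, reject H0; the evidence is statistically significant.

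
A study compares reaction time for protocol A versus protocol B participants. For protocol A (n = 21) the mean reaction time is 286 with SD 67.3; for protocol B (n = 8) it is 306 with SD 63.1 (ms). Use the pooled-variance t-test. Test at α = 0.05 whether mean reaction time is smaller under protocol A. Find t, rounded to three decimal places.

-0.727

Let group 1 = protocol A, group 2 = protocol B. H0: μ_1 = μ_2; H1: μ_1 < μ_2 (two-sample pooled-variance t-test, left-tailed).
s_p² = [(21−1)·67.3² + (8−1)·63.1²]/(21+8−2) = 4387.3
t = (286 − 306)/√[4387.3·(1/21 + 1/8)] = -0.727
df = n₁ + n₂ − 2 = 27
p-value = P(T ≤ -0.727) ≈ 0.2368
Since p ≈ 0.2368 > α = 0.05, fail to reject H0; the data do not provide sufficient evidence against H0.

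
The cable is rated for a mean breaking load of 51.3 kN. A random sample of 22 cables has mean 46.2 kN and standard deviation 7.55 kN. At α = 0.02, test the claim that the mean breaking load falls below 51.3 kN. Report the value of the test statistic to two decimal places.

H0: μ = 51.3; H1: μ < 51.3 (one-sample t-test, left-tailed).
t = (x̄ − μ₀)/(s/√n) = (46.2 − 51.3)/(7.55/√22) = -3.17
df = n − 1 = 21
p-value = P(T ≤ -3.17) ≈ 0.002
Since p ≈ 0.002 < α = 0.02, reject H0; the data support H1.

-3.17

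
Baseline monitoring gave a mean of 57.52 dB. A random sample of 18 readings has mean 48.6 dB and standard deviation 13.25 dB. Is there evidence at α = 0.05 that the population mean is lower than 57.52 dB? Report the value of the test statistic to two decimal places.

H0: μ = 57.52; H1: μ < 57.52 (one-sample t-test, left-tailed).
t = (x̄ − μ₀)/(s/√n) = (48.6 − 57.52)/(13.25/√18) = -2.86
df = n − 1 = 17
p-value = P(T ≤ -2.86) ≈ 0.0055
Since p ≈ 0.0055 < α = 0.05, reject H0; the evidence is statistically significant.

-2.86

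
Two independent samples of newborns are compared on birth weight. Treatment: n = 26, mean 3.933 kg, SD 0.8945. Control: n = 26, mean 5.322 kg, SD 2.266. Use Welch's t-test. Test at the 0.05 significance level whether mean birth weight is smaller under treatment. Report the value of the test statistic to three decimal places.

Let group 1 = treatment, group 2 = control. H0: μ_1 = μ_2; H1: μ_1 < μ_2 (Welch's two-sample t-test, left-tailed).
t = (x̄_1 − x̄_2)/√(s_1²/n_1 + s_2²/n_2) = (3.933 − 5.322)/√(0.8945²/26 + 2.266²/26) = -2.907
Welch–Satterthwaite df ≈ 32.61
p-value = P(T ≤ -2.907) ≈ 0.003
Since p ≈ 0.003 < α = 0.05, reject H0; the evidence is statistically significant.

-2.907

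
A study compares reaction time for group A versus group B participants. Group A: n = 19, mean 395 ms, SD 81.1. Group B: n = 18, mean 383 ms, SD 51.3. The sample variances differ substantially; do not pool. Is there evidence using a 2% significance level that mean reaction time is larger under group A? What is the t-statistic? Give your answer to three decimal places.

0.541

Let group 1 = group A, group 2 = group B. H0: μ_1 = μ_2; H1: μ_1 > μ_2 (Welch's two-sample t-test, right-tailed).
t = (x̄_1 − x̄_2)/√(s_1²/n_1 + s_2²/n_2) = (395 − 383)/√(81.1²/19 + 51.3²/18) = 0.541
Welch–Satterthwaite df ≈ 30.63
p-value = P(T ≥ 0.541) ≈ 0.2963
Since p ≈ 0.2963 > α = 0.02, fail to reject H0; the data do not provide sufficient evidence against H0.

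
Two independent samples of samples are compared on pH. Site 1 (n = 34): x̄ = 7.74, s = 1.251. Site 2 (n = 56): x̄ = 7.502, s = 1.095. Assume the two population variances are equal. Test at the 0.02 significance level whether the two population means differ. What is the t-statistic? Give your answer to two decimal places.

0.95

Let group 1 = site 1, group 2 = site 2. H0: μ_1 = μ_2; H1: μ_1 ≠ μ_2 (two-sample pooled-variance t-test, two-sided).
s_p² = [(34−1)·1.251² + (56−1)·1.095²]/(34+56−2) = 1.33627
t = (7.74 − 7.502)/√[1.33627·(1/34 + 1/56)] = 0.95
df = n₁ + n₂ − 2 = 88
Two-sided p-value ≈ 0.346
Since p ≈ 0.346 > α = 0.02, fail to reject H0; the data do not provide sufficient evidence against H0.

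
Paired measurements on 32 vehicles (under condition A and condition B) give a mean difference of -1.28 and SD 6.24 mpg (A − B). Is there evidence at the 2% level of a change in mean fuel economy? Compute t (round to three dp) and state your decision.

H0: μ_d = 0; H1: μ_d ≠ 0 (paired t-test on the differences, two-sided).
t = d̄/(s_d/√n) = -1.28/(6.24/√32) = -1.160
df = n − 1 = 31
Two-sided p-value ≈ 0.255
Since p ≈ 0.255 > α = 0.02, fail to reject H0; the data do not provide sufficient evidence against H0.

t = -1.160; fail to reject H0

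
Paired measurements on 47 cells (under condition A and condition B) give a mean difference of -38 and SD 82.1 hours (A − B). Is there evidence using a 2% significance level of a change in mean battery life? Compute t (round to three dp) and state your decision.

H0: μ_d = 0; H1: μ_d ≠ 0 (paired t-test on the differences, two-sided).
t = d̄/(s_d/√n) = -38/(82.1/√47) = -3.173
df = n − 1 = 46
Two-sided p-value ≈ 0.0027
Since p ≈ 0.0027 < α = 0.02, reject H0; the data support H1.

t = -3.173; reject H0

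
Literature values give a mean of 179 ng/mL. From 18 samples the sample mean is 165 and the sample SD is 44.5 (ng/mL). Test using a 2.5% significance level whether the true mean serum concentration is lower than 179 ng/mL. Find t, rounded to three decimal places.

-1.335

H0: μ = 179; H1: μ < 179 (one-sample t-test, left-tailed).
t = (x̄ − μ₀)/(s/√n) = (165 − 179)/(44.5/√18) = -1.335
df = n − 1 = 17
p-value = P(T ≤ -1.335) ≈ 0.100
Since p ≈ 0.100 > α = 0.025, fail to reject H0; the evidence is not statistically significant.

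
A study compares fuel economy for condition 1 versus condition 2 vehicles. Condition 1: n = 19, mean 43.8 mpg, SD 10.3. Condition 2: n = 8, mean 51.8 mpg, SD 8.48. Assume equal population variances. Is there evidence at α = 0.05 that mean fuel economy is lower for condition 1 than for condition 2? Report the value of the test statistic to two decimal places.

Let group 1 = condition 1, group 2 = condition 2. H0: μ_1 = μ_2; H1: μ_1 < μ_2 (two-sample pooled-variance t-test, left-tailed).
s_p² = [(19−1)·10.3² + (8−1)·8.48²]/(19+8−2) = 96.5197
t = (43.8 − 51.8)/√[96.5197·(1/19 + 1/8)] = -1.93
df = n₁ + n₂ − 2 = 25
p-value = P(T ≤ -1.93) ≈ 0.0324
Since p ≈ 0.0324 < α = 0.05, reject H0; the evidence is statistically significant.

-1.93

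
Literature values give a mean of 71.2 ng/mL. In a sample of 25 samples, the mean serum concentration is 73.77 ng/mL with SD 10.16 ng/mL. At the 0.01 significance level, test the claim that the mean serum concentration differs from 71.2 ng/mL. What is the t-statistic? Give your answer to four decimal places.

H0: μ = 71.2; H1: μ ≠ 71.2 (one-sample t-test, two-sided).
t = (x̄ − μ₀)/(s/√n) = (73.77 − 71.2)/(10.16/√25) = 1.2648
df = n − 1 = 24
Two-sided p-value ≈ 0.218
Since p ≈ 0.218 > α = 0.01, fail to reject H0; the evidence is not statistically significant.

1.2648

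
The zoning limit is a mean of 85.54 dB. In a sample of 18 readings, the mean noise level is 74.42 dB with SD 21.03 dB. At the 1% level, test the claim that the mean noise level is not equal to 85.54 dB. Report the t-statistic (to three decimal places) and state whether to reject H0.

t = -2.243; fail to reject H0

H0: μ = 85.54; H1: μ ≠ 85.54 (one-sample t-test, two-sided).
t = (x̄ − μ₀)/(s/√n) = (74.42 − 85.54)/(21.03/√18) = -2.243
df = n − 1 = 17
Two-sided p-value ≈ 0.0385
Since p ≈ 0.0385 > α = 0.01, fail to reject H0; the evidence is not statistically significant.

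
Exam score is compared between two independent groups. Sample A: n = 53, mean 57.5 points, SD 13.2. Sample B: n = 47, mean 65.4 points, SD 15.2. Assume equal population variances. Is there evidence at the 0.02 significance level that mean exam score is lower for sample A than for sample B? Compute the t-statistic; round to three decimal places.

Let group 1 = sample A, group 2 = sample B. H0: μ_1 = μ_2; H1: μ_1 < μ_2 (two-sample pooled-variance t-test, left-tailed).
s_p² = [(53−1)·13.2² + (47−1)·15.2²]/(53+47−2) = 200.901
t = (57.5 − 65.4)/√[200.901·(1/53 + 1/47)] = -2.782
df = n₁ + n₂ − 2 = 98
p-value = P(T ≤ -2.782) ≈ 0.003
Since p ≈ 0.003 < α = 0.02, reject H0; the evidence is statistically significant.

-2.782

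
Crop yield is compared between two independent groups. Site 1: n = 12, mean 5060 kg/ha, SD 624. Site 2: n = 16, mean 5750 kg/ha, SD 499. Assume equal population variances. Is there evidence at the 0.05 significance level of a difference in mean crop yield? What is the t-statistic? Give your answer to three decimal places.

Let group 1 = site 1, group 2 = site 2. H0: μ_1 = μ_2; H1: μ_1 ≠ μ_2 (two-sample pooled-variance t-test, two-sided).
s_p² = [(12−1)·624² + (16−1)·499²]/(12+16−2) = 308390
t = (5060 − 5750)/√[308390·(1/12 + 1/16)] = -3.254
df = n₁ + n₂ − 2 = 26
Two-sided p-value ≈ 0.0032
Since p ≈ 0.0032 < α = 0.05, reject H0; the data support H1.

-3.254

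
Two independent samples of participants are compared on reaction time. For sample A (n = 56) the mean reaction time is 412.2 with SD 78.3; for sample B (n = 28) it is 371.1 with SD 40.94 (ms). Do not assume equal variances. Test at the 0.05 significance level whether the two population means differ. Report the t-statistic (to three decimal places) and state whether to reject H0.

t = 3.158; reject H0

Let group 1 = sample A, group 2 = sample B. H0: μ_1 = μ_2; H1: μ_1 ≠ μ_2 (Welch's two-sample t-test, two-sided).
t = (x̄_1 − x̄_2)/√(s_1²/n_1 + s_2²/n_2) = (412.2 − 371.1)/√(78.3²/56 + 40.94²/28) = 3.158
Welch–Satterthwaite df ≈ 81.78
Two-sided p-value ≈ 0.0022
Since p ≈ 0.0022 < α = 0.05, reject H0; the data support H1.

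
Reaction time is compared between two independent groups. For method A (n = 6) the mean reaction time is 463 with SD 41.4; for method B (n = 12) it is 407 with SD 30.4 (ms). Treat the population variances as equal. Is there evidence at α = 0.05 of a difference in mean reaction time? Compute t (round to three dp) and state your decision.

t = 3.273; reject H0

Let group 1 = method A, group 2 = method B. H0: μ_1 = μ_2; H1: μ_1 ≠ μ_2 (two-sample pooled-variance t-test, two-sided).
s_p² = [(6−1)·41.4² + (12−1)·30.4²]/(6+12−2) = 1170.97
t = (463 − 407)/√[1170.97·(1/6 + 1/12)] = 3.273
df = n₁ + n₂ − 2 = 16
Two-sided p-value ≈ 0.0048
Since p ≈ 0.0048 < α = 0.05, reject H0; the data support H1.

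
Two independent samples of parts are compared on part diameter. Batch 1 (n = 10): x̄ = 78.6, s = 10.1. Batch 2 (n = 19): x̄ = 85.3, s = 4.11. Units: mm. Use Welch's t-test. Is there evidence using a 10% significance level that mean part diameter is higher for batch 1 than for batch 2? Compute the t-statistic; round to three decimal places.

-2.012

Let group 1 = batch 1, group 2 = batch 2. H0: μ_1 = μ_2; H1: μ_1 > μ_2 (Welch's two-sample t-test, right-tailed).
t = (x̄_1 − x̄_2)/√(s_1²/n_1 + s_2²/n_2) = (78.6 − 85.3)/√(10.1²/10 + 4.11²/19) = -2.012
Welch–Satterthwaite df ≈ 10.60
p-value = P(T ≥ -2.012) ≈ 0.9648
Since p ≈ 0.9648 > α = 0.1, fail to reject H0; the data do not provide sufficient evidence against H0.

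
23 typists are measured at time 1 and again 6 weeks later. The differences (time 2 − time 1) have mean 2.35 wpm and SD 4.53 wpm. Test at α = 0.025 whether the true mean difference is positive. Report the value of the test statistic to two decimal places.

H0: μ_d = 0; H1: μ_d > 0 (paired t-test on the differences, right-tailed).
t = d̄/(s_d/√n) = 2.35/(4.53/√23) = 2.49
df = n − 1 = 22
p-value = P(T ≥ 2.49) ≈ 0.0105
Since p ≈ 0.0105 < α = 0.025, reject H0; the data support H1.

2.49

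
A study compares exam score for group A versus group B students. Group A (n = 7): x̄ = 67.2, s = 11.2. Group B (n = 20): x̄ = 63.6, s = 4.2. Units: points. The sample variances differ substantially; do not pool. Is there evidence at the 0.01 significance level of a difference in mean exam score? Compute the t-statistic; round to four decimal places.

Let group 1 = group A, group 2 = group B. H0: μ_1 = μ_2; H1: μ_1 ≠ μ_2 (Welch's two-sample t-test, two-sided).
t = (x̄_1 − x̄_2)/√(s_1²/n_1 + s_2²/n_2) = (67.2 − 63.6)/√(11.2²/7 + 4.2²/20) = 0.8302
Welch–Satterthwaite df ≈ 6.60
Two-sided p-value ≈ 0.435
Since p ≈ 0.435 > α = 0.01, fail to reject H0; the evidence is not statistically significant.

0.8302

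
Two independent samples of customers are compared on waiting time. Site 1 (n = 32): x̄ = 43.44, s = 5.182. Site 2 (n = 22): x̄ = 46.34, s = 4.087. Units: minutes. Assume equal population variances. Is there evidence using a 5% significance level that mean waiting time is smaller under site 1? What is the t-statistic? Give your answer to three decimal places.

-2.195

Let group 1 = site 1, group 2 = site 2. H0: μ_1 = μ_2; H1: μ_1 < μ_2 (two-sample pooled-variance t-test, left-tailed).
s_p² = [(32−1)·5.182² + (22−1)·4.087²]/(32+22−2) = 22.7543
t = (43.44 − 46.34)/√[22.7543·(1/32 + 1/22)] = -2.195
df = n₁ + n₂ − 2 = 52
p-value = P(T ≤ -2.195) ≈ 0.0163
Since p ≈ 0.0163 < α = 0.05, reject H0; the data support H1.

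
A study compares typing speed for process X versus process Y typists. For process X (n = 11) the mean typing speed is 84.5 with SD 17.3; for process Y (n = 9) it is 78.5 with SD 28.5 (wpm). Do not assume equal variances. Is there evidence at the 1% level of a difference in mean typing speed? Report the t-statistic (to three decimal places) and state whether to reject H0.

t = 0.554; fail to reject H0

Let group 1 = process X, group 2 = process Y. H0: μ_1 = μ_2; H1: μ_1 ≠ μ_2 (Welch's two-sample t-test, two-sided).
t = (x̄_1 − x̄_2)/√(s_1²/n_1 + s_2²/n_2) = (84.5 − 78.5)/√(17.3²/11 + 28.5²/9) = 0.554
Welch–Satterthwaite df ≈ 12.63
Two-sided p-value ≈ 0.5895
Since p ≈ 0.5895 > α = 0.01, fail to reject H0; the data do not provide sufficient evidence against H0.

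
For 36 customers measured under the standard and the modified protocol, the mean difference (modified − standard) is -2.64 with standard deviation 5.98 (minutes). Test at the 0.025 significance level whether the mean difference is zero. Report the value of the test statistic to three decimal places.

-2.649

H0: μ_d = 0; H1: μ_d ≠ 0 (paired t-test on the differences, two-sided).
t = d̄/(s_d/√n) = -2.64/(5.98/√36) = -2.649
df = n − 1 = 35
Two-sided p-value ≈ 0.012
Since p ≈ 0.012 < α = 0.025, reject H0; the data support H1.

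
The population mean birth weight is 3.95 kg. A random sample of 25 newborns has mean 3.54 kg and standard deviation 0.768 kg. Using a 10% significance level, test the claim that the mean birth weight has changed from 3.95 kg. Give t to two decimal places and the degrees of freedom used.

t = -2.67, df = 24

H0: μ = 3.95; H1: μ ≠ 3.95 (one-sample t-test, two-sided).
t = (x̄ − μ₀)/(s/√n) = (3.54 − 3.95)/(0.768/√25) = -2.67
df = n − 1 = 24
Two-sided p-value ≈ 0.0134
Since p ≈ 0.0134 < α = 0.1, reject H0; the data support H1.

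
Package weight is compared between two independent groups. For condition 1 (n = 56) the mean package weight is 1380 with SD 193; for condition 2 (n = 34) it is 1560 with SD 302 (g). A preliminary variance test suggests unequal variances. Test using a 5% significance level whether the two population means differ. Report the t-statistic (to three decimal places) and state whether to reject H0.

Let group 1 = condition 1, group 2 = condition 2. H0: μ_1 = μ_2; H1: μ_1 ≠ μ_2 (Welch's two-sample t-test, two-sided).
t = (x̄_1 − x̄_2)/√(s_1²/n_1 + s_2²/n_2) = (1380 − 1560)/√(193²/56 + 302²/34) = -3.111
Welch–Satterthwaite df ≈ 49.57
Two-sided p-value ≈ 0.0031
Since p ≈ 0.0031 < α = 0.05, reject H0; the evidence is statistically significant.

t = -3.111; reject H0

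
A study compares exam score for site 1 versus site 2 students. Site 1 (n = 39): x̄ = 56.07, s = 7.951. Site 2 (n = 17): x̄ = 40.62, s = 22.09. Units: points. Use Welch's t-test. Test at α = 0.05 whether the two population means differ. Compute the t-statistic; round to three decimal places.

Let group 1 = site 1, group 2 = site 2. H0: μ_1 = μ_2; H1: μ_1 ≠ μ_2 (Welch's two-sample t-test, two-sided).
t = (x̄_1 − x̄_2)/√(s_1²/n_1 + s_2²/n_2) = (56.07 − 40.62)/√(7.951²/39 + 22.09²/17) = 2.806
Welch–Satterthwaite df ≈ 17.83
Two-sided p-value ≈ 0.012
Since p ≈ 0.012 < α = 0.05, reject H0; the data support H1.

2.806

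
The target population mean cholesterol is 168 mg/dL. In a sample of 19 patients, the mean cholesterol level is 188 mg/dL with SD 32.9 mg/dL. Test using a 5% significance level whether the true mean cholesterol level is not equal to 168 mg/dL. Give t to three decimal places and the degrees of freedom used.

H0: μ = 168; H1: μ ≠ 168 (one-sample t-test, two-sided).
t = (x̄ − μ₀)/(s/√n) = (188 − 168)/(32.9/√19) = 2.650
df = n − 1 = 18
Two-sided p-value ≈ 0.0163
Since p ≈ 0.0163 < α = 0.05, reject H0; the evidence is statistically significant.

t = 2.650, df = 18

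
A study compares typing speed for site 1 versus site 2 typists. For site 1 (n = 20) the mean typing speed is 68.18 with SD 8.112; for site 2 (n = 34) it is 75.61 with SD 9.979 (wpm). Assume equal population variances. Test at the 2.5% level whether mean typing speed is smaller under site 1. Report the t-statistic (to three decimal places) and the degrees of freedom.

t = -2.823, df = 52

Let group 1 = site 1, group 2 = site 2. H0: μ_1 = μ_2; H1: μ_1 < μ_2 (two-sample pooled-variance t-test, left-tailed).
s_p² = [(20−1)·8.112² + (34−1)·9.979²]/(20+34−2) = 87.2392
t = (68.18 − 75.61)/√[87.2392·(1/20 + 1/34)] = -2.823
df = n₁ + n₂ − 2 = 52
p-value = P(T ≤ -2.823) ≈ 0.0034
Since p ≈ 0.0034 < α = 0.025, reject H0; the evidence is statistically significant.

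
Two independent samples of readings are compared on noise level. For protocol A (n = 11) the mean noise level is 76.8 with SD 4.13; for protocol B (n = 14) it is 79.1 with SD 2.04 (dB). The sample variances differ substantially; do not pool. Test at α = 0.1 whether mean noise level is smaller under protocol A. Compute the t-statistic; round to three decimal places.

Let group 1 = protocol A, group 2 = protocol B. H0: μ_1 = μ_2; H1: μ_1 < μ_2 (Welch's two-sample t-test, left-tailed).
t = (x̄_1 − x̄_2)/√(s_1²/n_1 + s_2²/n_2) = (76.8 − 79.1)/√(4.13²/11 + 2.04²/14) = -1.692
Welch–Satterthwaite df ≈ 13.81
p-value = P(T ≤ -1.692) ≈ 0.057
Since p ≈ 0.057 < α = 0.1, reject H0; the evidence is statistically significant.

-1.692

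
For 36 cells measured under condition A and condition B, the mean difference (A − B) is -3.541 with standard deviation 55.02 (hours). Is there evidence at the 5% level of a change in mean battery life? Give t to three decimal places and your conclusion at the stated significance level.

H0: μ_d = 0; H1: μ_d ≠ 0 (paired t-test on the differences, two-sided).
t = d̄/(s_d/√n) = -3.541/(55.02/√36) = -0.386
df = n − 1 = 35
Two-sided p-value ≈ 0.702
Since p ≈ 0.702 > α = 0.05, fail to reject H0; the evidence is not statistically significant.

t = -0.386; fail to reject H0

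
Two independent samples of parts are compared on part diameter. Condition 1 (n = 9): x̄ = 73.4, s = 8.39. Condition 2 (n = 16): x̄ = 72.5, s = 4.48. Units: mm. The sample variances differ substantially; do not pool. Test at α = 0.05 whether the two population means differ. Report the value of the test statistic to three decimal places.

Let group 1 = condition 1, group 2 = condition 2. H0: μ_1 = μ_2; H1: μ_1 ≠ μ_2 (Welch's two-sample t-test, two-sided).
t = (x̄_1 − x̄_2)/√(s_1²/n_1 + s_2²/n_2) = (73.4 − 72.5)/√(8.39²/9 + 4.48²/16) = 0.299
Welch–Satterthwaite df ≈ 10.63
Two-sided p-value ≈ 0.7709
Since p ≈ 0.7709 > α = 0.05, fail to reject H0; the evidence is not statistically significant.

0.299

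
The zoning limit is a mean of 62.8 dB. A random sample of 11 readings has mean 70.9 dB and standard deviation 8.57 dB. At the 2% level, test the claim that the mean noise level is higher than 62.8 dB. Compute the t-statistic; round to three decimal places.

3.135

H0: μ = 62.8; H1: μ > 62.8 (one-sample t-test, right-tailed).
t = (x̄ − μ₀)/(s/√n) = (70.9 − 62.8)/(8.57/√11) = 3.135
df = n − 1 = 10
p-value = P(T ≥ 3.135) ≈ 0.0053
Since p ≈ 0.0053 < α = 0.02, reject H0; the data support H1.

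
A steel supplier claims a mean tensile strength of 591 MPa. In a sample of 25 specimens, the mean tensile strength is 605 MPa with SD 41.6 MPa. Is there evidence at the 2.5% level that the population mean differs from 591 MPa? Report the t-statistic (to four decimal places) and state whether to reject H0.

H0: μ = 591; H1: μ ≠ 591 (one-sample t-test, two-sided).
t = (x̄ − μ₀)/(s/√n) = (605 − 591)/(41.6/√25) = 1.6827
df = n − 1 = 24
Two-sided p-value ≈ 0.105
Since p ≈ 0.105 > α = 0.025, fail to reject H0; the data do not provide sufficient evidence against H0.

t = 1.6827; fail to reject H0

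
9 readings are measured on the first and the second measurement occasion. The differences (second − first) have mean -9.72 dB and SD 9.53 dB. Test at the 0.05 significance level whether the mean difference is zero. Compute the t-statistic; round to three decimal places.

-3.060

H0: μ_d = 0; H1: μ_d ≠ 0 (paired t-test on the differences, two-sided).
t = d̄/(s_d/√n) = -9.72/(9.53/√9) = -3.060
df = n − 1 = 8
Two-sided p-value ≈ 0.016
Since p ≈ 0.016 < α = 0.05, reject H0; the evidence is statistically significant.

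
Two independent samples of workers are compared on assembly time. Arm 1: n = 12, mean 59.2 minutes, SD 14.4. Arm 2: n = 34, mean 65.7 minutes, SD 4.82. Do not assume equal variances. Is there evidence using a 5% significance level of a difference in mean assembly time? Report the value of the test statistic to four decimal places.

Let group 1 = arm 1, group 2 = arm 2. H0: μ_1 = μ_2; H1: μ_1 ≠ μ_2 (Welch's two-sample t-test, two-sided).
t = (x̄_1 − x̄_2)/√(s_1²/n_1 + s_2²/n_2) = (59.2 − 65.7)/√(14.4²/12 + 4.82²/34) = -1.5336
Welch–Satterthwaite df ≈ 11.88
Two-sided p-value ≈ 0.1513
Since p ≈ 0.1513 > α = 0.05, fail to reject H0; the evidence is not statistically significant.

-1.5336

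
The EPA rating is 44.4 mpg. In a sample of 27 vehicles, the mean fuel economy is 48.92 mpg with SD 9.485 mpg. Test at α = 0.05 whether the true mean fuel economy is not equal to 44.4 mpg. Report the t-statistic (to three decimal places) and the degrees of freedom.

H0: μ = 44.4; H1: μ ≠ 44.4 (one-sample t-test, two-sided).
t = (x̄ − μ₀)/(s/√n) = (48.92 − 44.4)/(9.485/√27) = 2.476
df = n − 1 = 26
Two-sided p-value ≈ 0.0201
Since p ≈ 0.0201 < α = 0.05, reject H0; the data support H1.

t = 2.476, df = 26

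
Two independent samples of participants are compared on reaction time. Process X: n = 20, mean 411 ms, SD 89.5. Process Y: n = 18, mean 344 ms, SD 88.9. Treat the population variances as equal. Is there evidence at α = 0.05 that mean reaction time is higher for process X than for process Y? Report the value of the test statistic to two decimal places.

Let group 1 = process X, group 2 = process Y. H0: μ_1 = μ_2; H1: μ_1 > μ_2 (two-sample pooled-variance t-test, right-tailed).
s_p² = [(20−1)·89.5² + (18−1)·88.9²]/(20+18−2) = 7959.7
t = (411 − 344)/√[7959.7·(1/20 + 1/18)] = 2.31
df = n₁ + n₂ − 2 = 36
p-value = P(T ≥ 2.31) ≈ 0.0133
Since p ≈ 0.0133 < α = 0.05, reject H0; the evidence is statistically significant.

2.31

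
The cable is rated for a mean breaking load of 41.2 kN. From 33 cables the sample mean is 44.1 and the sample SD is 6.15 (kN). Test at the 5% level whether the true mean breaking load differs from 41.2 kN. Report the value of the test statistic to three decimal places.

H0: μ = 41.2; H1: μ ≠ 41.2 (one-sample t-test, two-sided).
t = (x̄ − μ₀)/(s/√n) = (44.1 − 41.2)/(6.15/√33) = 2.709
df = n − 1 = 32
Two-sided p-value ≈ 0.0108
Since p ≈ 0.0108 < α = 0.05, reject H0; the data support H1.

2.709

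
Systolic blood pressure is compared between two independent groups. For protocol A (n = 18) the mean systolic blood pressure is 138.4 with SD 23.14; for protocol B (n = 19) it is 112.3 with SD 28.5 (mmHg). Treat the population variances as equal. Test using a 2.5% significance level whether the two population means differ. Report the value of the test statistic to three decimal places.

Let group 1 = protocol A, group 2 = protocol B. H0: μ_1 = μ_2; H1: μ_1 ≠ μ_2 (two-sample pooled-variance t-test, two-sided).
s_p² = [(18−1)·23.14² + (19−1)·28.5²]/(18+19−2) = 677.809
t = (138.4 − 112.3)/√[677.809·(1/18 + 1/19)] = 3.048
df = n₁ + n₂ − 2 = 35
Two-sided p-value ≈ 0.004
Since p ≈ 0.004 < α = 0.025, reject H0; the evidence is statistically significant.

3.048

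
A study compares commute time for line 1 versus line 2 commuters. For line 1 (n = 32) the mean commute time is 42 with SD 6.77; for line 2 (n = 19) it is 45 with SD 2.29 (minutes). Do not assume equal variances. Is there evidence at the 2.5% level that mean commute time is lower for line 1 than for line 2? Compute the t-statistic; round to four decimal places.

-2.2953

Let group 1 = line 1, group 2 = line 2. H0: μ_1 = μ_2; H1: μ_1 < μ_2 (Welch's two-sample t-test, left-tailed).
t = (x̄_1 − x̄_2)/√(s_1²/n_1 + s_2²/n_2) = (42 − 45)/√(6.77²/32 + 2.29²/19) = -2.2953
Welch–Satterthwaite df ≈ 41.45
p-value = P(T ≤ -2.2953) ≈ 0.013
Since p ≈ 0.013 < α = 0.025, reject H0; the evidence is statistically significant.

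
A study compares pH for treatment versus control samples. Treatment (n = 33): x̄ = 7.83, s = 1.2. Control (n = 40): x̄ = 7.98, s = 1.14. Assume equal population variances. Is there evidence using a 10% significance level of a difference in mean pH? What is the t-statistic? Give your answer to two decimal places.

Let group 1 = treatment, group 2 = control. H0: μ_1 = μ_2; H1: μ_1 ≠ μ_2 (two-sample pooled-variance t-test, two-sided).
s_p² = [(33−1)·1.2² + (40−1)·1.14²]/(33+40−2) = 1.36288
t = (7.83 − 7.98)/√[1.36288·(1/33 + 1/40)] = -0.55
df = n₁ + n₂ − 2 = 71
Two-sided p-value ≈ 0.5865
Since p ≈ 0.5865 > α = 0.1, fail to reject H0; the data do not provide sufficient evidence against H0.

-0.55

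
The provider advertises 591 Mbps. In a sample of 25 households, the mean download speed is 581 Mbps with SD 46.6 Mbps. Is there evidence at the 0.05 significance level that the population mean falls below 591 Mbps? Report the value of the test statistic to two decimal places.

H0: μ = 591; H1: μ < 591 (one-sample t-test, left-tailed).
t = (x̄ − μ₀)/(s/√n) = (581 − 591)/(46.6/√25) = -1.07
df = n − 1 = 24
p-value = P(T ≤ -1.07) ≈ 0.147
Since p ≈ 0.147 > α = 0.05, fail to reject H0; the data do not provide sufficient evidence against H0.

-1.07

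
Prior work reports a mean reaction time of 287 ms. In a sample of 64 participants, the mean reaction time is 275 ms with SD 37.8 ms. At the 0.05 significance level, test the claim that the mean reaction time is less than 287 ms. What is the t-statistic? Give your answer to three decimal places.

-2.540

H0: μ = 287; H1: μ < 287 (one-sample t-test, left-tailed).
t = (x̄ − μ₀)/(s/√n) = (275 − 287)/(37.8/√64) = -2.540
df = n − 1 = 63
p-value = P(T ≤ -2.540) ≈ 0.007
Since p ≈ 0.007 < α = 0.05, reject H0; the evidence is statistically significant.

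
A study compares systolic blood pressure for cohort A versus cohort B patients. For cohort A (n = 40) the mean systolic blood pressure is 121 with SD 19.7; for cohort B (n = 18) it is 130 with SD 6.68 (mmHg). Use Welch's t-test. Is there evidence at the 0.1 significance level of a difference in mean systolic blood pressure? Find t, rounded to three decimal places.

-2.579

Let group 1 = cohort A, group 2 = cohort B. H0: μ_1 = μ_2; H1: μ_1 ≠ μ_2 (Welch's two-sample t-test, two-sided).
t = (x̄_1 − x̄_2)/√(s_1²/n_1 + s_2²/n_2) = (121 − 130)/√(19.7²/40 + 6.68²/18) = -2.579
Welch–Satterthwaite df ≈ 53.47
Two-sided p-value ≈ 0.013
Since p ≈ 0.013 < α = 0.1, reject H0; the evidence is statistically significant.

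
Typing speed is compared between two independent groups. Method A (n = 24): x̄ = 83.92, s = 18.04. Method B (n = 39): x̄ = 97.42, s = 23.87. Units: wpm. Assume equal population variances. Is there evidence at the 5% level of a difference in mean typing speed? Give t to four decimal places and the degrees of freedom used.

Let group 1 = method A, group 2 = method B. H0: μ_1 = μ_2; H1: μ_1 ≠ μ_2 (two-sample pooled-variance t-test, two-sided).
s_p² = [(24−1)·18.04² + (39−1)·23.87²]/(24+39−2) = 477.65
t = (83.92 − 97.42)/√[477.65·(1/24 + 1/39)] = -2.3809
df = n₁ + n₂ − 2 = 61
Two-sided p-value ≈ 0.0204
Since p ≈ 0.0204 < α = 0.05, reject H0; the data support H1.

t = -2.3809, df = 61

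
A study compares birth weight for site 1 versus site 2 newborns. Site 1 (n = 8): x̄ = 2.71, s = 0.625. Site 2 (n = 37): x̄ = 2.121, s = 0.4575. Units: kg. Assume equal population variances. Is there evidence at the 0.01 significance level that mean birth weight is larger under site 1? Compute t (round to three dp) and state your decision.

t = 3.091; reject H0

Let group 1 = site 1, group 2 = site 2. H0: μ_1 = μ_2; H1: μ_1 > μ_2 (two-sample pooled-variance t-test, right-tailed).
s_p² = [(8−1)·0.625² + (37−1)·0.4575²]/(8+37−2) = 0.238823
t = (2.71 − 2.121)/√[0.238823·(1/8 + 1/37)] = 3.091
df = n₁ + n₂ − 2 = 43
p-value = P(T ≥ 3.091) ≈ 0.002
Since p ≈ 0.002 < α = 0.01, reject H0; the data support H1.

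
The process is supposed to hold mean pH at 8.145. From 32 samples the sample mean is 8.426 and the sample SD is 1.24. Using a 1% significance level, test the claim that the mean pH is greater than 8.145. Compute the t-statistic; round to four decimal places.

1.2819

H0: μ = 8.145; H1: μ > 8.145 (one-sample t-test, right-tailed).
t = (x̄ − μ₀)/(s/√n) = (8.426 − 8.145)/(1.24/√32) = 1.2819
df = n − 1 = 31
p-value = P(T ≥ 1.2819) ≈ 0.1047
Since p ≈ 0.1047 > α = 0.01, fail to reject H0; the evidence is not statistically significant.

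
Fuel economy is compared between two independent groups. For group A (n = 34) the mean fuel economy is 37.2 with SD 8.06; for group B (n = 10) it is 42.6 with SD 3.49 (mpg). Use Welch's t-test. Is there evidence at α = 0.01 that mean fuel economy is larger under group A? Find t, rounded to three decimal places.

Let group 1 = group A, group 2 = group B. H0: μ_1 = μ_2; H1: μ_1 > μ_2 (Welch's two-sample t-test, right-tailed).
t = (x̄_1 − x̄_2)/√(s_1²/n_1 + s_2²/n_2) = (37.2 − 42.6)/√(8.06²/34 + 3.49²/10) = -3.053
Welch–Satterthwaite df ≈ 35.54
p-value = P(T ≥ -3.053) ≈ 0.9979
Since p ≈ 0.9979 > α = 0.01, fail to reject H0; the data do not provide sufficient evidence against H0.

-3.053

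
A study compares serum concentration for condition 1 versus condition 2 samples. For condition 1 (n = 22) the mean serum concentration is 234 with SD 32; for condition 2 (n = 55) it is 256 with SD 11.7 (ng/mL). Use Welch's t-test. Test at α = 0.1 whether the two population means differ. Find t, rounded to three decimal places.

Let group 1 = condition 1, group 2 = condition 2. H0: μ_1 = μ_2; H1: μ_1 ≠ μ_2 (Welch's two-sample t-test, two-sided).
t = (x̄_1 − x̄_2)/√(s_1²/n_1 + s_2²/n_2) = (234 − 256)/√(32²/22 + 11.7²/55) = -3.142
Welch–Satterthwaite df ≈ 23.28
Two-sided p-value ≈ 0.005
Since p ≈ 0.005 < α = 0.1, reject H0; the evidence is statistically significant.

-3.142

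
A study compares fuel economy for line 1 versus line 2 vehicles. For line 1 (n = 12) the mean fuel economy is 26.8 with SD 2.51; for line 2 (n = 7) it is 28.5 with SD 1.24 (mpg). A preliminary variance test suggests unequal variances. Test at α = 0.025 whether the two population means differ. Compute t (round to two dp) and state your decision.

t = -1.97; fail to reject H0

Let group 1 = line 1, group 2 = line 2. H0: μ_1 = μ_2; H1: μ_1 ≠ μ_2 (Welch's two-sample t-test, two-sided).
t = (x̄_1 − x̄_2)/√(s_1²/n_1 + s_2²/n_2) = (26.8 − 28.5)/√(2.51²/12 + 1.24²/7) = -1.97
Welch–Satterthwaite df ≈ 16.75
Two-sided p-value ≈ 0.066
Since p ≈ 0.066 > α = 0.025, fail to reject H0; the evidence is not statistically significant.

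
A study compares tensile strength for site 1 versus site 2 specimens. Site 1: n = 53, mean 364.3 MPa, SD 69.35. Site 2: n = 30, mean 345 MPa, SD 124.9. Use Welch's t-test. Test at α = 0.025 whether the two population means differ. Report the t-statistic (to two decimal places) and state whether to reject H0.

Let group 1 = site 1, group 2 = site 2. H0: μ_1 = μ_2; H1: μ_1 ≠ μ_2 (Welch's two-sample t-test, two-sided).
t = (x̄_1 − x̄_2)/√(s_1²/n_1 + s_2²/n_2) = (364.3 − 345)/√(69.35²/53 + 124.9²/30) = 0.78
Welch–Satterthwaite df ≈ 39.34
Two-sided p-value ≈ 0.4395
Since p ≈ 0.4395 > α = 0.025, fail to reject H0; the evidence is not statistically significant.

t = 0.78; fail to reject H0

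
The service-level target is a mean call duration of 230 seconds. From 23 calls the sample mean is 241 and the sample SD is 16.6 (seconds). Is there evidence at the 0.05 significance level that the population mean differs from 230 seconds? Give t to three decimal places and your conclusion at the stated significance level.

t = 3.178; reject H0

H0: μ = 230; H1: μ ≠ 230 (one-sample t-test, two-sided).
t = (x̄ − μ₀)/(s/√n) = (241 − 230)/(16.6/√23) = 3.178
df = n − 1 = 22
Two-sided p-value ≈ 0.0044
Since p ≈ 0.0044 < α = 0.05, reject H0; the evidence is statistically significant.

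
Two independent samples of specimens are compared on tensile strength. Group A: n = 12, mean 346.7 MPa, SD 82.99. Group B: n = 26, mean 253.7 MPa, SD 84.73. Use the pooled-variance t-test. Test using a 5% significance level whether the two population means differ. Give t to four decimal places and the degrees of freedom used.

Let group 1 = group A, group 2 = group B. H0: μ_1 = μ_2; H1: μ_1 ≠ μ_2 (two-sample pooled-variance t-test, two-sided).
s_p² = [(12−1)·82.99² + (26−1)·84.73²]/(12+26−2) = 7090
t = (346.7 − 253.7)/√[7090·(1/12 + 1/26)] = 3.1648
df = n₁ + n₂ − 2 = 36
Two-sided p-value ≈ 0.0032
Since p ≈ 0.0032 < α = 0.05, reject H0; the evidence is statistically significant.

t = 3.1648, df = 36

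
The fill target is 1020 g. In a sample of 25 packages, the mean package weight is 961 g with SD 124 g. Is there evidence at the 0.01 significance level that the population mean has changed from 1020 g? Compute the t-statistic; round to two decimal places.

-2.38

H0: μ = 1020; H1: μ ≠ 1020 (one-sample t-test, two-sided).
t = (x̄ − μ₀)/(s/√n) = (961 − 1020)/(124/√25) = -2.38
df = n − 1 = 24
Two-sided p-value ≈ 0.0257
Since p ≈ 0.0257 > α = 0.01, fail to reject H0; the evidence is not statistically significant.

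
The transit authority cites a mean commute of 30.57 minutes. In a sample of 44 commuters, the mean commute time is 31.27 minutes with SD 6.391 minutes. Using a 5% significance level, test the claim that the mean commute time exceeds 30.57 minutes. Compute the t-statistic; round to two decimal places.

H0: μ = 30.57; H1: μ > 30.57 (one-sample t-test, right-tailed).
t = (x̄ − μ₀)/(s/√n) = (31.27 − 30.57)/(6.391/√44) = 0.73
df = n − 1 = 43
p-value = P(T ≥ 0.73) ≈ 0.236
Since p ≈ 0.236 > α = 0.05, fail to reject H0; the data do not provide sufficient evidence against H0.

0.73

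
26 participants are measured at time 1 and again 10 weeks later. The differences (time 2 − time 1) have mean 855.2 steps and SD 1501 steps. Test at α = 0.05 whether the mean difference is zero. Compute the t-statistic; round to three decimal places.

2.905

H0: μ_d = 0; H1: μ_d ≠ 0 (paired t-test on the differences, two-sided).
t = d̄/(s_d/√n) = 855.2/(1501/√26) = 2.905
df = n − 1 = 25
Two-sided p-value ≈ 0.0076
Since p ≈ 0.0076 < α = 0.05, reject H0; the data support H1.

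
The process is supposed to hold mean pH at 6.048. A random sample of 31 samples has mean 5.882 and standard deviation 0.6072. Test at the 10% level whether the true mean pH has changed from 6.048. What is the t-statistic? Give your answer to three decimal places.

H0: μ = 6.048; H1: μ ≠ 6.048 (one-sample t-test, two-sided).
t = (x̄ − μ₀)/(s/√n) = (5.882 − 6.048)/(0.6072/√31) = -1.522
df = n − 1 = 30
Two-sided p-value ≈ 0.138
Since p ≈ 0.138 > α = 0.1, fail to reject H0; the data do not provide sufficient evidence against H0.

-1.522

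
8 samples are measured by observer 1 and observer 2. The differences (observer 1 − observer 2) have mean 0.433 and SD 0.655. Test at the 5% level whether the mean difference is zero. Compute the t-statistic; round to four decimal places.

1.8698

H0: μ_d = 0; H1: μ_d ≠ 0 (paired t-test on the differences, two-sided).
t = d̄/(s_d/√n) = 0.433/(0.655/√8) = 1.8698
df = n − 1 = 7
Two-sided p-value ≈ 0.1037
Since p ≈ 0.1037 > α = 0.05, fail to reject H0; the data do not provide sufficient evidence against H0.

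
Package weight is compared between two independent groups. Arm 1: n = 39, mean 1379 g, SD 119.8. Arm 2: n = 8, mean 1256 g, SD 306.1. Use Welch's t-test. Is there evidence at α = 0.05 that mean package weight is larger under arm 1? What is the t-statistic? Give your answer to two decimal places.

1.12

Let group 1 = arm 1, group 2 = arm 2. H0: μ_1 = μ_2; H1: μ_1 > μ_2 (Welch's two-sample t-test, right-tailed).
t = (x̄_1 − x̄_2)/√(s_1²/n_1 + s_2²/n_2) = (1379 − 1256)/√(119.8²/39 + 306.1²/8) = 1.12
Welch–Satterthwaite df ≈ 7.45
p-value = P(T ≥ 1.12) ≈ 0.149
Since p ≈ 0.149 > α = 0.05, fail to reject H0; the data do not provide sufficient evidence against H0.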